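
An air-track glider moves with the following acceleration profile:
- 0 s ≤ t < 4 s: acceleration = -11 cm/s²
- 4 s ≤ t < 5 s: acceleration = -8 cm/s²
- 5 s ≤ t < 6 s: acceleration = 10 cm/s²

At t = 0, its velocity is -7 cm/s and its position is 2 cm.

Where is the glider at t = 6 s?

On each constant-a segment, Δv = aΔt and Δx = v₀Δt + ½aΔt²; chain segment to segment.
0–4 s: v starts -7 cm/s; Δx = -7·4 + ½·-11·4² = -116 cm; v ends -51 cm/s.
4–5 s: v starts -51 cm/s; Δx = -51·1 + ½·-8·1² = -55 cm; v ends -59 cm/s.
5–6 s: v starts -59 cm/s; Δx = -59·1 + ½·10·1² = -54 cm; v ends -49 cm/s.
x(6) = 2 + Σ Δx = -223 cm.

-223 cm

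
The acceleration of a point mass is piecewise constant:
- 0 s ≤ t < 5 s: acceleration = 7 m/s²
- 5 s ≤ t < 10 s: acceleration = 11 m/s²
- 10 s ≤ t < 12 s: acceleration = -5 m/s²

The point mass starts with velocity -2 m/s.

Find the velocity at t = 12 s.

78 m/s

Δv equals the area under the a-t graph; then v = v₀ + Δv.
0–5 s: 7 × 5 = 35 m/s
5–10 s: 11 × 5 = 55 m/s
10–12 s: -5 × 2 = -10 m/s
Δv = 80 m/s, so v(12) = -2 + (80) = 78 m/s.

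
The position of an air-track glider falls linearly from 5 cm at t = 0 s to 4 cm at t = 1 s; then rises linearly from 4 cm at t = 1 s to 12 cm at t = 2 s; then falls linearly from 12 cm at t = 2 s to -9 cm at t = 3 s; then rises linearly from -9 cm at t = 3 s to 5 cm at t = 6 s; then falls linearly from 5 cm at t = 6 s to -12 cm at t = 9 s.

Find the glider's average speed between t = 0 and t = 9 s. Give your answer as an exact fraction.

Average speed = (total path length)/(elapsed time); on a piecewise-linear x-t graph the path length is Σ|Δx|.
0–1 s: |Δx| = |4 − 5| = 1 cm
1–2 s: |Δx| = |12 − 4| = 8 cm
2–3 s: |Δx| = |-9 − 12| = 21 cm
3–6 s: |Δx| = |5 − -9| = 14 cm
6–9 s: |Δx| = |-12 − 5| = 17 cm
Total path = 61 cm; average speed = 61/9 = 61/9 cm/s.

61/9 cm/s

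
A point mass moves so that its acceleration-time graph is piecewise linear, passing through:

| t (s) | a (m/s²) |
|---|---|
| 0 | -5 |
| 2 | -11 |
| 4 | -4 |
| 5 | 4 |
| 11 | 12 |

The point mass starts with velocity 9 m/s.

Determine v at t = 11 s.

26 m/s

Δv equals the area under the a-t graph; then v = v₀ + Δv.
0–2 s: ½(-5 + -11)(2) = -16 m/s
2–4 s: ½(-11 + -4)(2) = -15 m/s
4–5 s: ½(-4 + 4)(1) = 0 m/s
5–11 s: ½(4 + 12)(6) = 48 m/s
Δv = 17 m/s, so v(11) = 9 + (17) = 26 m/s.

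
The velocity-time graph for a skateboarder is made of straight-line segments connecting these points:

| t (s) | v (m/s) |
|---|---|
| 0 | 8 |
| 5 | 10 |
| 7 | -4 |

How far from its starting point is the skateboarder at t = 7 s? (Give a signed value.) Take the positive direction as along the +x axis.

51 m

Displacement is the signed area under the v-t curve.
0–5 s: ½(8 + 10)(5) = 45 m
5–7 s: ½(10 + -4)(2) = 6 m
Net displacement = 51 m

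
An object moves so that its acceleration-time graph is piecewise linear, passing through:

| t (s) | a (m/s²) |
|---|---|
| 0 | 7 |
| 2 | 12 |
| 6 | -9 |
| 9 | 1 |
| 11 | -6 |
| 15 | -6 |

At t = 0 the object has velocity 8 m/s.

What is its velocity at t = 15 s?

Δv equals the area under the a-t graph; then v = v₀ + Δv.
0–2 s: ½(7 + 12)(2) = 19 m/s
2–6 s: ½(12 + -9)(4) = 6 m/s
6–9 s: ½(-9 + 1)(3) = -12 m/s
9–11 s: ½(1 + -6)(2) = -5 m/s
11–15 s: -6 × 4 = -24 m/s
Δv = -16 m/s, so v(15) = 8 + (-16) = -8 m/s.

-8 m/s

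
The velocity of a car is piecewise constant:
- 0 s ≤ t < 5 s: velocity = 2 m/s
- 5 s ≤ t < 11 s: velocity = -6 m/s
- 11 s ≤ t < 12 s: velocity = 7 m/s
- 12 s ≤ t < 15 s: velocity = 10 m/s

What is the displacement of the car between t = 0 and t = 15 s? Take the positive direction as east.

11 m

Displacement is the signed area under the v-t curve.
0–5 s: 2 × 5 = 10 m
5–11 s: -6 × 6 = -36 m
11–12 s: 7 × 1 = 7 m
12–15 s: 10 × 3 = 30 m
Net displacement = 11 m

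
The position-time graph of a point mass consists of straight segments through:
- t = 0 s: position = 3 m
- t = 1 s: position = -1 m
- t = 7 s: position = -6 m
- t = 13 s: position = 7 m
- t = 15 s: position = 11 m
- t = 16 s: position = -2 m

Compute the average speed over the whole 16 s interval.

2.4375 m/s

Average speed = (total path length)/(elapsed time); on a piecewise-linear x-t graph the path length is Σ|Δx|.
0–1 s: |Δx| = |-1 − 3| = 4 m
1–7 s: |Δx| = |-6 − -1| = 5 m
7–13 s: |Δx| = |7 − -6| = 13 m
13–15 s: |Δx| = |11 − 7| = 4 m
15–16 s: |Δx| = |-2 − 11| = 13 m
Total path = 39 m; average speed = 39/16 = 2.4375 m/s.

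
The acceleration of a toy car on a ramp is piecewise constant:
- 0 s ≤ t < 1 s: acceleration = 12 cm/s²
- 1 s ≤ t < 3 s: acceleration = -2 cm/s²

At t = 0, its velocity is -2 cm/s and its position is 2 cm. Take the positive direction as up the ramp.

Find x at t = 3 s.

22 cm

On each constant-a segment, Δv = aΔt and Δx = v₀Δt + ½aΔt²; chain segment to segment.
0–1 s: v starts -2 cm/s; Δx = -2·1 + ½·12·1² = 4 cm; v ends 10 cm/s.
1–3 s: v starts 10 cm/s; Δx = 10·2 + ½·-2·2² = 16 cm; v ends 6 cm/s.
x(3) = 2 + Σ Δx = 22 cm.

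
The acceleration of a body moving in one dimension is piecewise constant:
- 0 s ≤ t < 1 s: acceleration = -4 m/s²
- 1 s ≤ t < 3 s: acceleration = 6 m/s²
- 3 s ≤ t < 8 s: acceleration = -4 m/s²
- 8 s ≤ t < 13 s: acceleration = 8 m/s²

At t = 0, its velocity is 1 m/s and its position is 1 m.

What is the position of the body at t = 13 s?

46 m

On each constant-a segment, Δv = aΔt and Δx = v₀Δt + ½aΔt²; chain segment to segment.
0–1 s: v starts 1 m/s; Δx = 1·1 + ½·-4·1² = -1 m; v ends -3 m/s.
1–3 s: v starts -3 m/s; Δx = -3·2 + ½·6·2² = 6 m; v ends 9 m/s.
3–8 s: v starts 9 m/s; Δx = 9·5 + ½·-4·5² = -5 m; v ends -11 m/s.
8–13 s: v starts -11 m/s; Δx = -11·5 + ½·8·5² = 45 m; v ends 29 m/s.
x(13) = 1 + Σ Δx = 46 m.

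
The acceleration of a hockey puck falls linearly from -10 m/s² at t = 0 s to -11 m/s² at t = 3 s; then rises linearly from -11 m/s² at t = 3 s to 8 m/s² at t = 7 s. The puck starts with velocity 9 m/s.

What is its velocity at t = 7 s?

Δv equals the area under the a-t graph; then v = v₀ + Δv.
0–3 s: ½(-10 + -11)(3) = -31.5 m/s
3–7 s: ½(-11 + 8)(4) = -6 m/s
Δv = -37.5 m/s, so v(7) = 9 + (-37.5) = -28.5 m/s.

-28.5 m/s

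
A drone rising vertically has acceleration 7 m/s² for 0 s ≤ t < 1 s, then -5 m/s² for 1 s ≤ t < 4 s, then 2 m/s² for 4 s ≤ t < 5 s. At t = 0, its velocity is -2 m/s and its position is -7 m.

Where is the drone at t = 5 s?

On each constant-a segment, Δv = aΔt and Δx = v₀Δt + ½aΔt²; chain segment to segment.
0–1 s: v starts -2 m/s; Δx = -2·1 + ½·7·1² = 1.5 m; v ends 5 m/s.
1–4 s: v starts 5 m/s; Δx = 5·3 + ½·-5·3² = -7.5 m; v ends -10 m/s.
4–5 s: v starts -10 m/s; Δx = -10·1 + ½·2·1² = -9 m; v ends -8 m/s.
x(5) = -7 + Σ Δx = -22 m.

-22 m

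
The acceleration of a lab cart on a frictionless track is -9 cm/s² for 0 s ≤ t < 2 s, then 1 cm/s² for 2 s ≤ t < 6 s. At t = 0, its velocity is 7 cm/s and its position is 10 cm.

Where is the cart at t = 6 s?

On each constant-a segment, Δv = aΔt and Δx = v₀Δt + ½aΔt²; chain segment to segment.
0–2 s: v starts 7 cm/s; Δx = 7·2 + ½·-9·2² = -4 cm; v ends -11 cm/s.
2–6 s: v starts -11 cm/s; Δx = -11·4 + ½·1·4² = -36 cm; v ends -7 cm/s.
x(6) = 10 + Σ Δx = -30 cm.

-30 cm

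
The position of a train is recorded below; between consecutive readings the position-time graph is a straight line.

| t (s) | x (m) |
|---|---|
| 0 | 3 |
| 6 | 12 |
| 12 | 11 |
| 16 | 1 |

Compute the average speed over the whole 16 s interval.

1.25 m/s

Average speed = (total path length)/(elapsed time); on a piecewise-linear x-t graph the path length is Σ|Δx|.
0–6 s: |Δx| = |12 − 3| = 9 m
6–12 s: |Δx| = |11 − 12| = 1 m
12–16 s: |Δx| = |1 − 11| = 10 m
Total path = 20 m; average speed = 20/16 = 1.25 m/s.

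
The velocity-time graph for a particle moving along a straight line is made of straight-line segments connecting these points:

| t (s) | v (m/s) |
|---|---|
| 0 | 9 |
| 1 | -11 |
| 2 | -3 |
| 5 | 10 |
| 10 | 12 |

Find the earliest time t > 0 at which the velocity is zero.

v changes sign on 0–1 s (from 9 to -11); the graph is linear there, so v = 0 at t = 0 + (-9)·(1 − 0)/(-11 − 9) = 0.45 s.

t = 0.45 s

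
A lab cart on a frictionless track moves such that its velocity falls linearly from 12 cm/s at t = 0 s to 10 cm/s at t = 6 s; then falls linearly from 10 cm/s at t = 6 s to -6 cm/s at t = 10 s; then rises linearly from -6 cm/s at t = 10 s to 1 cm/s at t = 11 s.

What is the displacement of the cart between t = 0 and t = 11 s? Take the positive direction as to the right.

71.5 cm

Displacement is the signed area under the v-t curve.
0–6 s: ½(12 + 10)(6) = 66 cm
6–10 s: ½(10 + -6)(4) = 8 cm
10–11 s: ½(-6 + 1)(1) = -2.5 cm
Net displacement = 71.5 cm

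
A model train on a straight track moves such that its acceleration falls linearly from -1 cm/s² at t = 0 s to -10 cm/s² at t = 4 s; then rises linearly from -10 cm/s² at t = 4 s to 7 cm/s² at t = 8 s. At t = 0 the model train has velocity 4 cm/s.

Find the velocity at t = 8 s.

-24 cm/s

Δv equals the area under the a-t graph; then v = v₀ + Δv.
0–4 s: ½(-1 + -10)(4) = -22 cm/s
4–8 s: ½(-10 + 7)(4) = -6 cm/s
Δv = -28 cm/s, so v(8) = 4 + (-28) = -24 cm/s.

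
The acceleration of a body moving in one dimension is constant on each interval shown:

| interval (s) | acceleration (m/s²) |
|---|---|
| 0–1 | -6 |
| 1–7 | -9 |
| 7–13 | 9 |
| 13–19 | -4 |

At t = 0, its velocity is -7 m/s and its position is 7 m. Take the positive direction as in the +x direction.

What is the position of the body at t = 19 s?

-633 m

On each constant-a segment, Δv = aΔt and Δx = v₀Δt + ½aΔt²; chain segment to segment.
0–1 s: v starts -7 m/s; Δx = -7·1 + ½·-6·1² = -10 m; v ends -13 m/s.
1–7 s: v starts -13 m/s; Δx = -13·6 + ½·-9·6² = -240 m; v ends -67 m/s.
7–13 s: v starts -67 m/s; Δx = -67·6 + ½·9·6² = -240 m; v ends -13 m/s.
13–19 s: v starts -13 m/s; Δx = -13·6 + ½·-4·6² = -150 m; v ends -37 m/s.
x(19) = 7 + Σ Δx = -633 m.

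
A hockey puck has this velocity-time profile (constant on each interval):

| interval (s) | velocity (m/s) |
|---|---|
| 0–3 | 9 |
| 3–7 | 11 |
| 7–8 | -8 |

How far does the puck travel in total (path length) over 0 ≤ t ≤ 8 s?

Total distance travelled is ∫|v| dt — sum the magnitudes of each area piece.
0–3 s: |9| × 3 = 27 m
3–7 s: |11| × 4 = 44 m
7–8 s: |-8| × 1 = 8 m
Total distance = 79 m

79 m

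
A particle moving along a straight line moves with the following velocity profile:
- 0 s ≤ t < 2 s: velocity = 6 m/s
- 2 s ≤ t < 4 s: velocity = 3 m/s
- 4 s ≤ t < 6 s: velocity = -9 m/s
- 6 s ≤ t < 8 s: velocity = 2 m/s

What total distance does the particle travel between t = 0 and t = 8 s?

40 m

Total distance travelled is ∫|v| dt — sum the magnitudes of each area piece.
0–2 s: |6| × 2 = 12 m
2–4 s: |3| × 2 = 6 m
4–6 s: |-9| × 2 = 18 m
6–8 s: |2| × 2 = 4 m
Total distance = 40 m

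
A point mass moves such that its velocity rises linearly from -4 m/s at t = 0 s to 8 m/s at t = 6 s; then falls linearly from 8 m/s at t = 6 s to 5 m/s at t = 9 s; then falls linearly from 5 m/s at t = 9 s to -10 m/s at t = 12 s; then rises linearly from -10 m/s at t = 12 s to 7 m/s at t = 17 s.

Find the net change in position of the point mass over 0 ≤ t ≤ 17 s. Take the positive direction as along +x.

16.5 m

Net displacement equals the area under the velocity-time graph (areas below the axis count negative).
0–6 s: ½(-4 + 8)(6) = 12 m
6–9 s: ½(8 + 5)(3) = 19.5 m
9–12 s: ½(5 + -10)(3) = -7.5 m
12–17 s: ½(-10 + 7)(5) = -7.5 m
Net displacement = 16.5 m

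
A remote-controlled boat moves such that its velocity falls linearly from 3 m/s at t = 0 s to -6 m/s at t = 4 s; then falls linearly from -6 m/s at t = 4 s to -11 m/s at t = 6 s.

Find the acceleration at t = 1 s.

Acceleration is the slope of the v-t graph on 0–4 s: (-6 − 3)/(4 − 0) = -2.25 m/s².

-2.25 m/s²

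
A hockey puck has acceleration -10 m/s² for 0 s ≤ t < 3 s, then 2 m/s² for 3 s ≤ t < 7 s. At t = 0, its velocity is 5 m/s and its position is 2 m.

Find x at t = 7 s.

-112 m

On each constant-a segment, Δv = aΔt and Δx = v₀Δt + ½aΔt²; chain segment to segment.
0–3 s: v starts 5 m/s; Δx = 5·3 + ½·-10·3² = -30 m; v ends -25 m/s.
3–7 s: v starts -25 m/s; Δx = -25·4 + ½·2·4² = -84 m; v ends -17 m/s.
x(7) = 2 + Σ Δx = -112 m.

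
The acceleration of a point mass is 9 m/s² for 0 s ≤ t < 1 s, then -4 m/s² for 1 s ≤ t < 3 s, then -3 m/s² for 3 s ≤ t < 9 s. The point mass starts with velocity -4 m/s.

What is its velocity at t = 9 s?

-21 m/s

Δv equals the area under the a-t graph; then v = v₀ + Δv.
0–1 s: 9 × 1 = 9 m/s
1–3 s: -4 × 2 = -8 m/s
3–9 s: -3 × 6 = -18 m/s
Δv = -17 m/s, so v(9) = -4 + (-17) = -21 m/s.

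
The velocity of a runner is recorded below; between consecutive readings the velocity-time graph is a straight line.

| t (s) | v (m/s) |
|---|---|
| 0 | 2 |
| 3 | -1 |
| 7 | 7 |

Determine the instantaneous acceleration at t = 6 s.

2 m/s²

Acceleration is the slope of the v-t graph on 3–7 s: (7 − -1)/(7 − 3) = 2 m/s².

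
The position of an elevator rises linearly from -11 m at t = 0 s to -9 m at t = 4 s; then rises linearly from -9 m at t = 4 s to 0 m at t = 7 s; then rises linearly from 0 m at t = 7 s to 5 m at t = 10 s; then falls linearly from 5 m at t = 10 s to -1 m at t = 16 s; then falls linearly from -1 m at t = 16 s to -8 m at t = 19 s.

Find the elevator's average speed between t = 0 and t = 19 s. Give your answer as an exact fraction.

29/19 m/s

Average speed = (total path length)/(elapsed time); on a piecewise-linear x-t graph the path length is Σ|Δx|.
0–4 s: |Δx| = |-9 − -11| = 2 m
4–7 s: |Δx| = |0 − -9| = 9 m
7–10 s: |Δx| = |5 − 0| = 5 m
10–16 s: |Δx| = |-1 − 5| = 6 m
16–19 s: |Δx| = |-8 − -1| = 7 m
Total path = 29 m; average speed = 29/19 = 29/19 m/s.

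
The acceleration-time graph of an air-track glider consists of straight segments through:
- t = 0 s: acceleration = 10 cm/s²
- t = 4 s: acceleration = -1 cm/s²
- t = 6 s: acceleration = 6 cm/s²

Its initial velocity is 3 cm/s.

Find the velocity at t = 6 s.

Δv equals the area under the a-t graph; then v = v₀ + Δv.
0–4 s: ½(10 + -1)(4) = 18 cm/s
4–6 s: ½(-1 + 6)(2) = 5 cm/s
Δv = 23 cm/s, so v(6) = 3 + (23) = 26 cm/s.

26 cm/s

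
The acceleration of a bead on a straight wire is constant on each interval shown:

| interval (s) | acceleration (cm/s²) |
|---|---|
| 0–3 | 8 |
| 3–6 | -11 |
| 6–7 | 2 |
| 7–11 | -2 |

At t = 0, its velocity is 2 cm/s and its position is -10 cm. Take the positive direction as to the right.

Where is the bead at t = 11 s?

On each constant-a segment, Δv = aΔt and Δx = v₀Δt + ½aΔt²; chain segment to segment.
0–3 s: v starts 2 cm/s; Δx = 2·3 + ½·8·3² = 42 cm; v ends 26 cm/s.
3–6 s: v starts 26 cm/s; Δx = 26·3 + ½·-11·3² = 28.5 cm; v ends -7 cm/s.
6–7 s: v starts -7 cm/s; Δx = -7·1 + ½·2·1² = -6 cm; v ends -5 cm/s.
7–11 s: v starts -5 cm/s; Δx = -5·4 + ½·-2·4² = -36 cm; v ends -13 cm/s.
x(11) = -10 + Σ Δx = 18.5 cm.

18.5 cm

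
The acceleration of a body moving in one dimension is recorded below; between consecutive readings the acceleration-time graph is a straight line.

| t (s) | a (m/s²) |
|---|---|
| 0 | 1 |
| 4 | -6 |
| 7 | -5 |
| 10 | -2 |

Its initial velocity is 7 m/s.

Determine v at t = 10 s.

Δv equals the area under the a-t graph; then v = v₀ + Δv.
0–4 s: ½(1 + -6)(4) = -10 m/s
4–7 s: ½(-6 + -5)(3) = -16.5 m/s
7–10 s: ½(-5 + -2)(3) = -10.5 m/s
Δv = -37 m/s, so v(10) = 7 + (-37) = -30 m/s.

-30 m/s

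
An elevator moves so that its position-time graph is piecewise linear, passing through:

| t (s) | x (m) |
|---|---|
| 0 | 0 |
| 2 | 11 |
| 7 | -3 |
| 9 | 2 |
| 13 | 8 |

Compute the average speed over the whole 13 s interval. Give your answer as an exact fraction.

36/13 m/s

Average speed = (total path length)/(elapsed time); on a piecewise-linear x-t graph the path length is Σ|Δx|.
0–2 s: |Δx| = |11 − 0| = 11 m
2–7 s: |Δx| = |-3 − 11| = 14 m
7–9 s: |Δx| = |2 − -3| = 5 m
9–13 s: |Δx| = |8 − 2| = 6 m
Total path = 36 m; average speed = 36/13 = 36/13 m/s.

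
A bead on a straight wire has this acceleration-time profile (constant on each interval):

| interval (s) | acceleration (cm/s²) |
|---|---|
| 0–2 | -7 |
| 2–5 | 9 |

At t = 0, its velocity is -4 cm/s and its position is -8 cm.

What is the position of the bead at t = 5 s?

-43.5 cm

On each constant-a segment, Δv = aΔt and Δx = v₀Δt + ½aΔt²; chain segment to segment.
0–2 s: v starts -4 cm/s; Δx = -4·2 + ½·-7·2² = -22 cm; v ends -18 cm/s.
2–5 s: v starts -18 cm/s; Δx = -18·3 + ½·9·3² = -13.5 cm; v ends 9 cm/s.
x(5) = -8 + Σ Δx = -43.5 cm.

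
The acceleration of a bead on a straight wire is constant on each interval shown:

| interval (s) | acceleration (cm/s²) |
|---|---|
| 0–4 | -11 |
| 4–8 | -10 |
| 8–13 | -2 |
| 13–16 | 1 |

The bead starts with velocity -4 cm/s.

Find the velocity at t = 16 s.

-95 cm/s

Δv equals the area under the a-t graph; then v = v₀ + Δv.
0–4 s: -11 × 4 = -44 cm/s
4–8 s: -10 × 4 = -40 cm/s
8–13 s: -2 × 5 = -10 cm/s
13–16 s: 1 × 3 = 3 cm/s
Δv = -91 cm/s, so v(16) = -4 + (-91) = -95 cm/s.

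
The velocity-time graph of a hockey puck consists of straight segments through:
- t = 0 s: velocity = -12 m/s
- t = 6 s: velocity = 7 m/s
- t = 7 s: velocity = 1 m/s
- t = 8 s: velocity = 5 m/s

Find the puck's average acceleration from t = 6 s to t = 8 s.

Average acceleration = Δv/Δt = (5 − 7)/(8 − 6) = -1 m/s².

-1 m/s²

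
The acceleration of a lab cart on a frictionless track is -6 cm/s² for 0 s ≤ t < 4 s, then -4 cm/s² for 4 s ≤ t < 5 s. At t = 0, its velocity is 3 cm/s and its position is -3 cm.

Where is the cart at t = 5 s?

On each constant-a segment, Δv = aΔt and Δx = v₀Δt + ½aΔt²; chain segment to segment.
0–4 s: v starts 3 cm/s; Δx = 3·4 + ½·-6·4² = -36 cm; v ends -21 cm/s.
4–5 s: v starts -21 cm/s; Δx = -21·1 + ½·-4·1² = -23 cm; v ends -25 cm/s.
x(5) = -3 + Σ Δx = -62 cm.

-62 cm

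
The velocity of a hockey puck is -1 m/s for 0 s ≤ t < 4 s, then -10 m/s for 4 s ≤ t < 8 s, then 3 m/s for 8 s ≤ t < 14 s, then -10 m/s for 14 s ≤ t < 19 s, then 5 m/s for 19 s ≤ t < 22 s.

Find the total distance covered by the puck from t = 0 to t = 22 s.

Total distance travelled is ∫|v| dt — sum the magnitudes of each area piece.
0–4 s: |-1| × 4 = 4 m
4–8 s: |-10| × 4 = 40 m
8–14 s: |3| × 6 = 18 m
14–19 s: |-10| × 5 = 50 m
19–22 s: |5| × 3 = 15 m
Total distance = 127 m

127 m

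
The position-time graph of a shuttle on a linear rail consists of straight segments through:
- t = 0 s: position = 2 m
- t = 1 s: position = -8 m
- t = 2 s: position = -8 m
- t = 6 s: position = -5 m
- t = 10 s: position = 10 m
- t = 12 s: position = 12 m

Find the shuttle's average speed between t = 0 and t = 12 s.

Average speed = (total path length)/(elapsed time); on a piecewise-linear x-t graph the path length is Σ|Δx|.
0–1 s: |Δx| = |-8 − 2| = 10 m
1–2 s: |Δx| = |-8 − -8| = 0 m
2–6 s: |Δx| = |-5 − -8| = 3 m
6–10 s: |Δx| = |10 − -5| = 15 m
10–12 s: |Δx| = |12 − 10| = 2 m
Total path = 30 m; average speed = 30/12 = 2.5 m/s.

2.5 m/s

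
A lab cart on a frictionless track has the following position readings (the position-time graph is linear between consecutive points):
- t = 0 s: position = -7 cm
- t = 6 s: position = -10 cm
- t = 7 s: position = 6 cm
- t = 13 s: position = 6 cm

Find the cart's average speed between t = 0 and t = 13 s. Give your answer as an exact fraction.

Average speed = (total path length)/(elapsed time); on a piecewise-linear x-t graph the path length is Σ|Δx|.
0–6 s: |Δx| = |-10 − -7| = 3 cm
6–7 s: |Δx| = |6 − -10| = 16 cm
7–13 s: |Δx| = |6 − 6| = 0 cm
Total path = 19 cm; average speed = 19/13 = 19/13 cm/s.

19/13 cm/s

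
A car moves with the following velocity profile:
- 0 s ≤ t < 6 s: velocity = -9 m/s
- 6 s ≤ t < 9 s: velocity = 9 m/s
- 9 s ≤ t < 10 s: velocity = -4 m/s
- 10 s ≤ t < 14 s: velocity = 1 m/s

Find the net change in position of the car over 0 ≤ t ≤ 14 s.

Displacement is the signed area under the v-t curve.
0–6 s: -9 × 6 = -54 m
6–9 s: 9 × 3 = 27 m
9–10 s: -4 × 1 = -4 m
10–14 s: 1 × 4 = 4 m
Net displacement = -27 m

-27 m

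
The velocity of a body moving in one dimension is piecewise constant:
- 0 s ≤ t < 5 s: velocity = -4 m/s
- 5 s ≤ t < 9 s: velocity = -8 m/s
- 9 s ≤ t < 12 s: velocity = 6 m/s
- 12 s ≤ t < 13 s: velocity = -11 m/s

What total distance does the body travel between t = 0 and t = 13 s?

Total distance travelled is ∫|v| dt — sum the magnitudes of each area piece.
0–5 s: |-4| × 5 = 20 m
5–9 s: |-8| × 4 = 32 m
9–12 s: |6| × 3 = 18 m
12–13 s: |-11| × 1 = 11 m
Total distance = 81 m

81 m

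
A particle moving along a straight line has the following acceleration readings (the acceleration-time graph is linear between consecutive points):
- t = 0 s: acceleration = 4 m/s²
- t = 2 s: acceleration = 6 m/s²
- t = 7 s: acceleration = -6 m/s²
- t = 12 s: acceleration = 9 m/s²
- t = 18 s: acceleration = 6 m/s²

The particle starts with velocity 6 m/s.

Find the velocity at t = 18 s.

Δv equals the area under the a-t graph; then v = v₀ + Δv.
0–2 s: ½(4 + 6)(2) = 10 m/s
2–7 s: ½(6 + -6)(5) = 0 m/s
7–12 s: ½(-6 + 9)(5) = 7.5 m/s
12–18 s: ½(9 + 6)(6) = 45 m/s
Δv = 62.5 m/s, so v(18) = 6 + (62.5) = 68.5 m/s.

68.5 m/s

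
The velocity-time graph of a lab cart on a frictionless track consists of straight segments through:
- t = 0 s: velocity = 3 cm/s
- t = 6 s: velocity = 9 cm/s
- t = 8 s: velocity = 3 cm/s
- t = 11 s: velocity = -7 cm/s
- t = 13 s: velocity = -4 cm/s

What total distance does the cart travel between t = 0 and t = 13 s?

67.7 cm

Total distance travelled is ∫|v| dt — sum the magnitudes of each area piece.
0–6 s: |½(3 + 9)(6)| = 36 cm
6–8 s: |½(9 + 3)(2)| = 12 cm
8–11 s: v = 0 at t = 8.9 s; triangle areas 1.35 + 7.35 = 8.7 cm
11–13 s: |½(-7 + -4)(2)| = 11 cm
Total distance = 67.7 cm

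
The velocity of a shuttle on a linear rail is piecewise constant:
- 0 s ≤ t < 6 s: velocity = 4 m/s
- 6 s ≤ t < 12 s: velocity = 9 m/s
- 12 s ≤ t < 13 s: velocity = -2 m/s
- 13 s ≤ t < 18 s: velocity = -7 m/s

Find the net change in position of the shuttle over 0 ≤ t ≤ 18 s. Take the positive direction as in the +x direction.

41 m

Net displacement equals the area under the velocity-time graph (areas below the axis count negative).
0–6 s: 4 × 6 = 24 m
6–12 s: 9 × 6 = 54 m
12–13 s: -2 × 1 = -2 m
13–18 s: -7 × 5 = -35 m
Net displacement = 41 m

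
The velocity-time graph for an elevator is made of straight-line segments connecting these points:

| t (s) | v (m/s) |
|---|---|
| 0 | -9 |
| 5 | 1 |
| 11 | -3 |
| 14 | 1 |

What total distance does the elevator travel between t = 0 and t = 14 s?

Distance (not displacement) is the total path length: add the absolute areas under v-t.
0–5 s: v = 0 at t = 4.5 s; triangle areas 20.25 + 0.25 = 20.5 m
5–11 s: v = 0 at t = 6.5 s; triangle areas 0.75 + 6.75 = 7.5 m
11–14 s: v = 0 at t = 13.25 s; triangle areas 3.375 + 0.375 = 3.75 m
Total distance = 31.75 m

31.75 m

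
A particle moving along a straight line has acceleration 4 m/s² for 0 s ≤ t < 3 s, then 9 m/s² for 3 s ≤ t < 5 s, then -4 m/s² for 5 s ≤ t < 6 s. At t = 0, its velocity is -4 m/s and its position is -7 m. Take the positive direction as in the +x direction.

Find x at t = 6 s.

On each constant-a segment, Δv = aΔt and Δx = v₀Δt + ½aΔt²; chain segment to segment.
0–3 s: v starts -4 m/s; Δx = -4·3 + ½·4·3² = 6 m; v ends 8 m/s.
3–5 s: v starts 8 m/s; Δx = 8·2 + ½·9·2² = 34 m; v ends 26 m/s.
5–6 s: v starts 26 m/s; Δx = 26·1 + ½·-4·1² = 24 m; v ends 22 m/s.
x(6) = -7 + Σ Δx = 57 m.

57 m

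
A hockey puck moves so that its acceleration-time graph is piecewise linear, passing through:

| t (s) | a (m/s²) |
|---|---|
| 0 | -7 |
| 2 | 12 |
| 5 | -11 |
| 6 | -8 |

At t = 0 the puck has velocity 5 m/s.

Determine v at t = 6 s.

Δv equals the area under the a-t graph; then v = v₀ + Δv.
0–2 s: ½(-7 + 12)(2) = 5 m/s
2–5 s: ½(12 + -11)(3) = 1.5 m/s
5–6 s: ½(-11 + -8)(1) = -9.5 m/s
Δv = -3 m/s, so v(6) = 5 + (-3) = 2 m/s.

2 m/s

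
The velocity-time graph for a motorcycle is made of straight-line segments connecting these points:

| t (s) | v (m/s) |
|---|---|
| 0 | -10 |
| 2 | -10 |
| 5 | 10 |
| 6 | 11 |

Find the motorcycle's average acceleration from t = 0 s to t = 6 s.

Average acceleration = Δv/Δt = (11 − -10)/(6 − 0) = 3.5 m/s².

3.5 m/s²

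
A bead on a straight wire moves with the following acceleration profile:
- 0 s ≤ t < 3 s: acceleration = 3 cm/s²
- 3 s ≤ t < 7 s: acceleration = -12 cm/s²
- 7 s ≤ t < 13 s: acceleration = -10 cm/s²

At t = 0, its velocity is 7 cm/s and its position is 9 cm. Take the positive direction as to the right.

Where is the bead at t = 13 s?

On each constant-a segment, Δv = aΔt and Δx = v₀Δt + ½aΔt²; chain segment to segment.
0–3 s: v starts 7 cm/s; Δx = 7·3 + ½·3·3² = 34.5 cm; v ends 16 cm/s.
3–7 s: v starts 16 cm/s; Δx = 16·4 + ½·-12·4² = -32 cm; v ends -32 cm/s.
7–13 s: v starts -32 cm/s; Δx = -32·6 + ½·-10·6² = -372 cm; v ends -92 cm/s.
x(13) = 9 + Σ Δx = -360.5 cm.

-360.5 cm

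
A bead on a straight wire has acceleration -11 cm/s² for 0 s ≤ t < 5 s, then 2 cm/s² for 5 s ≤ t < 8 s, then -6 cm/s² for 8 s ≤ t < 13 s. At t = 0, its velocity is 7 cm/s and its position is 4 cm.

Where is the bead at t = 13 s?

On each constant-a segment, Δv = aΔt and Δx = v₀Δt + ½aΔt²; chain segment to segment.
0–5 s: v starts 7 cm/s; Δx = 7·5 + ½·-11·5² = -102.5 cm; v ends -48 cm/s.
5–8 s: v starts -48 cm/s; Δx = -48·3 + ½·2·3² = -135 cm; v ends -42 cm/s.
8–13 s: v starts -42 cm/s; Δx = -42·5 + ½·-6·5² = -285 cm; v ends -72 cm/s.
x(13) = 4 + Σ Δx = -518.5 cm.

-518.5 cm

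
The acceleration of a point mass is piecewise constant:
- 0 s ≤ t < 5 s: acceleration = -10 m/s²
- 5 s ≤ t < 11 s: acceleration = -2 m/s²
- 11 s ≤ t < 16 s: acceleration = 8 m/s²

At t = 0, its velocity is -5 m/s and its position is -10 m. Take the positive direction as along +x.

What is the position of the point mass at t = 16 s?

-761 m

On each constant-a segment, Δv = aΔt and Δx = v₀Δt + ½aΔt²; chain segment to segment.
0–5 s: v starts -5 m/s; Δx = -5·5 + ½·-10·5² = -150 m; v ends -55 m/s.
5–11 s: v starts -55 m/s; Δx = -55·6 + ½·-2·6² = -366 m; v ends -67 m/s.
11–16 s: v starts -67 m/s; Δx = -67·5 + ½·8·5² = -235 m; v ends -27 m/s.
x(16) = -10 + Σ Δx = -761 m.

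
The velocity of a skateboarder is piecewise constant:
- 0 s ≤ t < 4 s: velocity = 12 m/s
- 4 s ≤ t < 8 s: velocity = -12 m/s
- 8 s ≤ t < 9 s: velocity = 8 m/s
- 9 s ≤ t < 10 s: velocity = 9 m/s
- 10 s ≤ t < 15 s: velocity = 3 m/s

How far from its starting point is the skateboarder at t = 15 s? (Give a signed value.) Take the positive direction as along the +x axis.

Displacement is the signed area under the v-t curve.
0–4 s: 12 × 4 = 48 m
4–8 s: -12 × 4 = -48 m
8–9 s: 8 × 1 = 8 m
9–10 s: 9 × 1 = 9 m
10–15 s: 3 × 5 = 15 m
Net displacement = 32 m

32 m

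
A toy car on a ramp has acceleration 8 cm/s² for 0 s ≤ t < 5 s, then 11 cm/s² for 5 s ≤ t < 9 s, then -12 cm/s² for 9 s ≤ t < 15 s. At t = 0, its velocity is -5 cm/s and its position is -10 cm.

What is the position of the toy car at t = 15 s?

On each constant-a segment, Δv = aΔt and Δx = v₀Δt + ½aΔt²; chain segment to segment.
0–5 s: v starts -5 cm/s; Δx = -5·5 + ½·8·5² = 75 cm; v ends 35 cm/s.
5–9 s: v starts 35 cm/s; Δx = 35·4 + ½·11·4² = 228 cm; v ends 79 cm/s.
9–15 s: v starts 79 cm/s; Δx = 79·6 + ½·-12·6² = 258 cm; v ends 7 cm/s.
x(15) = -10 + Σ Δx = 551 cm.

551 cm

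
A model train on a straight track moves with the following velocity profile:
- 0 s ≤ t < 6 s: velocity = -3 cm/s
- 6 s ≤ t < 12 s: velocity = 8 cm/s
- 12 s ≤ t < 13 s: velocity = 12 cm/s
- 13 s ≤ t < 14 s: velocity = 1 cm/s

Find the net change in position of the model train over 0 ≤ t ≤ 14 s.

Net displacement equals the area under the velocity-time graph (areas below the axis count negative).
0–6 s: -3 × 6 = -18 cm
6–12 s: 8 × 6 = 48 cm
12–13 s: 12 × 1 = 12 cm
13–14 s: 1 × 1 = 1 cm
Net displacement = 43 cm

43 cm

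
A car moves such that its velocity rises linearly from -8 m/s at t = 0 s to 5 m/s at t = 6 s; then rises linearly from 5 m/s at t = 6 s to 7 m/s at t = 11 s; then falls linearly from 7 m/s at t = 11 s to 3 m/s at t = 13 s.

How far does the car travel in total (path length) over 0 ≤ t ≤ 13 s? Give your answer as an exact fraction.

Total distance travelled is ∫|v| dt — sum the magnitudes of each area piece.
0–6 s: v = 0 at t = 48/13 s; triangle areas 192/13 + 75/13 = 267/13 m
6–11 s: |½(5 + 7)(5)| = 30 m
11–13 s: |½(7 + 3)(2)| = 10 m
Total distance = 787/13 m

787/13 m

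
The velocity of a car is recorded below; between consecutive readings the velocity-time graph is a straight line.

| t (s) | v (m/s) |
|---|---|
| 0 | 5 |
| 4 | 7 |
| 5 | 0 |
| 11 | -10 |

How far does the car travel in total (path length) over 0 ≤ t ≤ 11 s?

57.5 m

Distance (not displacement) is the total path length: add the absolute areas under v-t.
0–4 s: |½(5 + 7)(4)| = 24 m
4–5 s: |½(7 + 0)(1)| = 3.5 m
5–11 s: |½(0 + -10)(6)| = 30 m
Total distance = 57.5 m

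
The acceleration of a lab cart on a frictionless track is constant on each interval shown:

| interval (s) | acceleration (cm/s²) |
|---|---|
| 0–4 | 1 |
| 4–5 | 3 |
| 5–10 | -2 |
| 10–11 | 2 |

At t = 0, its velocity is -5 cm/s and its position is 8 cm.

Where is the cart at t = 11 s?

On each constant-a segment, Δv = aΔt and Δx = v₀Δt + ½aΔt²; chain segment to segment.
0–4 s: v starts -5 cm/s; Δx = -5·4 + ½·1·4² = -12 cm; v ends -1 cm/s.
4–5 s: v starts -1 cm/s; Δx = -1·1 + ½·3·1² = 0.5 cm; v ends 2 cm/s.
5–10 s: v starts 2 cm/s; Δx = 2·5 + ½·-2·5² = -15 cm; v ends -8 cm/s.
10–11 s: v starts -8 cm/s; Δx = -8·1 + ½·2·1² = -7 cm; v ends -6 cm/s.
x(11) = 8 + Σ Δx = -25.5 cm.

-25.5 cm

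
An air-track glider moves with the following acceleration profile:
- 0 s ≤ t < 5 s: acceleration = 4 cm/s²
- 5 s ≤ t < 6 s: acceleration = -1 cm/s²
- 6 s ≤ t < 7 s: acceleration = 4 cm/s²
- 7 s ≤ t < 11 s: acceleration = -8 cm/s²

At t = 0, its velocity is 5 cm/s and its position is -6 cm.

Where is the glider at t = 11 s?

On each constant-a segment, Δv = aΔt and Δx = v₀Δt + ½aΔt²; chain segment to segment.
0–5 s: v starts 5 cm/s; Δx = 5·5 + ½·4·5² = 75 cm; v ends 25 cm/s.
5–6 s: v starts 25 cm/s; Δx = 25·1 + ½·-1·1² = 24.5 cm; v ends 24 cm/s.
6–7 s: v starts 24 cm/s; Δx = 24·1 + ½·4·1² = 26 cm; v ends 28 cm/s.
7–11 s: v starts 28 cm/s; Δx = 28·4 + ½·-8·4² = 48 cm; v ends -4 cm/s.
x(11) = -6 + Σ Δx = 167.5 cm.

167.5 cm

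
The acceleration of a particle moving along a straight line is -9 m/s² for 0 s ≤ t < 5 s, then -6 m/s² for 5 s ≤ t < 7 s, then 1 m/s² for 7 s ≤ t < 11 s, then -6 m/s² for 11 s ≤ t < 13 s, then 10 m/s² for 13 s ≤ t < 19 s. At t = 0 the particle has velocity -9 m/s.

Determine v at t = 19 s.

Δv equals the area under the a-t graph; then v = v₀ + Δv.
0–5 s: -9 × 5 = -45 m/s
5–7 s: -6 × 2 = -12 m/s
7–11 s: 1 × 4 = 4 m/s
11–13 s: -6 × 2 = -12 m/s
13–19 s: 10 × 6 = 60 m/s
Δv = -5 m/s, so v(19) = -9 + (-5) = -14 m/s.

-14 m/s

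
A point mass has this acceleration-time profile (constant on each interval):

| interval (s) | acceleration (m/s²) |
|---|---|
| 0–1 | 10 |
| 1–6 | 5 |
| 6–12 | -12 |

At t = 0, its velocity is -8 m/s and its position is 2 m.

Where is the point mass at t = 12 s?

On each constant-a segment, Δv = aΔt and Δx = v₀Δt + ½aΔt²; chain segment to segment.
0–1 s: v starts -8 m/s; Δx = -8·1 + ½·10·1² = -3 m; v ends 2 m/s.
1–6 s: v starts 2 m/s; Δx = 2·5 + ½·5·5² = 72.5 m; v ends 27 m/s.
6–12 s: v starts 27 m/s; Δx = 27·6 + ½·-12·6² = -54 m; v ends -45 m/s.
x(12) = 2 + Σ Δx = 17.5 m.

17.5 m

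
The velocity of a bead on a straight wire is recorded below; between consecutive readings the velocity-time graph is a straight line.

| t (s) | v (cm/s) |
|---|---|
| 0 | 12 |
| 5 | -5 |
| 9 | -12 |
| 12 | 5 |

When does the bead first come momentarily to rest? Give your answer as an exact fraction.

v changes sign on 0–5 s (from 12 to -5); the graph is linear there, so v = 0 at t = 0 + (-12)·(5 − 0)/(-5 − 12) = 60/17 s.

t = 60/17 s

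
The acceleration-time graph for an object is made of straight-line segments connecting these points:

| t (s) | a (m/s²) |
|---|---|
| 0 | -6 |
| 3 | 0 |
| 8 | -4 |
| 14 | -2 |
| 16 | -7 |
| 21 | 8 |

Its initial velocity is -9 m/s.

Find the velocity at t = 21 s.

-52.5 m/s

Δv equals the area under the a-t graph; then v = v₀ + Δv.
0–3 s: ½(-6 + 0)(3) = -9 m/s
3–8 s: ½(0 + -4)(5) = -10 m/s
8–14 s: ½(-4 + -2)(6) = -18 m/s
14–16 s: ½(-2 + -7)(2) = -9 m/s
16–21 s: ½(-7 + 8)(5) = 2.5 m/s
Δv = -43.5 m/s, so v(21) = -9 + (-43.5) = -52.5 m/s.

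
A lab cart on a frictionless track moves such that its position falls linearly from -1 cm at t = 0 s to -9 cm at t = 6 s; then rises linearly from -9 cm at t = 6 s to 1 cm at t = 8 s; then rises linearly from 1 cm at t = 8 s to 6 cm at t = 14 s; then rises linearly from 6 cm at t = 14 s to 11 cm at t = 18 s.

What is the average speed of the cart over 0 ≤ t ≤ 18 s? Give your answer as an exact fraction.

14/9 cm/s

Average speed = (total path length)/(elapsed time); on a piecewise-linear x-t graph the path length is Σ|Δx|.
0–6 s: |Δx| = |-9 − -1| = 8 cm
6–8 s: |Δx| = |1 − -9| = 10 cm
8–14 s: |Δx| = |6 − 1| = 5 cm
14–18 s: |Δx| = |11 − 6| = 5 cm
Total path = 28 cm; average speed = 28/18 = 14/9 cm/s.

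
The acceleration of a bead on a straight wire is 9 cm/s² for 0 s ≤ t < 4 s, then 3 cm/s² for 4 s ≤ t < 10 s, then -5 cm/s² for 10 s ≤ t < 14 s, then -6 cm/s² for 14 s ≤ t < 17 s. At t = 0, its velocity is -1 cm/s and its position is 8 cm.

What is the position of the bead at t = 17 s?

584 cm

On each constant-a segment, Δv = aΔt and Δx = v₀Δt + ½aΔt²; chain segment to segment.
0–4 s: v starts -1 cm/s; Δx = -1·4 + ½·9·4² = 68 cm; v ends 35 cm/s.
4–10 s: v starts 35 cm/s; Δx = 35·6 + ½·3·6² = 264 cm; v ends 53 cm/s.
10–14 s: v starts 53 cm/s; Δx = 53·4 + ½·-5·4² = 172 cm; v ends 33 cm/s.
14–17 s: v starts 33 cm/s; Δx = 33·3 + ½·-6·3² = 72 cm; v ends 15 cm/s.
x(17) = 8 + Σ Δx = 584 cm.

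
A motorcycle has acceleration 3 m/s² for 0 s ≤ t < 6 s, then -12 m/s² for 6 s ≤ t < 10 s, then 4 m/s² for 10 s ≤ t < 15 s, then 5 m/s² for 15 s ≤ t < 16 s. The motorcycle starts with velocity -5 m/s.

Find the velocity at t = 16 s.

-10 m/s

Δv equals the area under the a-t graph; then v = v₀ + Δv.
0–6 s: 3 × 6 = 18 m/s
6–10 s: -12 × 4 = -48 m/s
10–15 s: 4 × 5 = 20 m/s
15–16 s: 5 × 1 = 5 m/s
Δv = -5 m/s, so v(16) = -5 + (-5) = -10 m/s.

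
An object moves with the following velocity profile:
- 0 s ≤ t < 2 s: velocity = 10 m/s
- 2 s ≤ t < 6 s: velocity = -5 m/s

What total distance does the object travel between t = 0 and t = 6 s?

Distance (not displacement) is the total path length: add the absolute areas under v-t.
0–2 s: |10| × 2 = 20 m
2–6 s: |-5| × 4 = 20 m
Total distance = 40 m

40 m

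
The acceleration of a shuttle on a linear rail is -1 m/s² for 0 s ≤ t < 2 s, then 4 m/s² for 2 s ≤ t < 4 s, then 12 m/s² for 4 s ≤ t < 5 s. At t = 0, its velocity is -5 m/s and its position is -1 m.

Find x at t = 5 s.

On each constant-a segment, Δv = aΔt and Δx = v₀Δt + ½aΔt²; chain segment to segment.
0–2 s: v starts -5 m/s; Δx = -5·2 + ½·-1·2² = -12 m; v ends -7 m/s.
2–4 s: v starts -7 m/s; Δx = -7·2 + ½·4·2² = -6 m; v ends 1 m/s.
4–5 s: v starts 1 m/s; Δx = 1·1 + ½·12·1² = 7 m; v ends 13 m/s.
x(5) = -1 + Σ Δx = -12 m.

-12 m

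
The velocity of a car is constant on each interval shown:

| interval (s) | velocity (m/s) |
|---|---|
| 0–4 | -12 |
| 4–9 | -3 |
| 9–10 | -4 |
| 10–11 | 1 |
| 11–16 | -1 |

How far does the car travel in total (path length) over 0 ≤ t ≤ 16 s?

73 m

Distance (not displacement) is the total path length: add the absolute areas under v-t.
0–4 s: |-12| × 4 = 48 m
4–9 s: |-3| × 5 = 15 m
9–10 s: |-4| × 1 = 4 m
10–11 s: |1| × 1 = 1 m
11–16 s: |-1| × 5 = 5 m
Total distance = 73 m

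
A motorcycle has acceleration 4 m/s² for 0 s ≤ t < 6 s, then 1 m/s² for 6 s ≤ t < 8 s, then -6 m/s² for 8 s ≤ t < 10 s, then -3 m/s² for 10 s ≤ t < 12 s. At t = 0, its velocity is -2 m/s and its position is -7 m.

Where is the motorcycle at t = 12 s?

153 m

On each constant-a segment, Δv = aΔt and Δx = v₀Δt + ½aΔt²; chain segment to segment.
0–6 s: v starts -2 m/s; Δx = -2·6 + ½·4·6² = 60 m; v ends 22 m/s.
6–8 s: v starts 22 m/s; Δx = 22·2 + ½·1·2² = 46 m; v ends 24 m/s.
8–10 s: v starts 24 m/s; Δx = 24·2 + ½·-6·2² = 36 m; v ends 12 m/s.
10–12 s: v starts 12 m/s; Δx = 12·2 + ½·-3·2² = 18 m; v ends 6 m/s.
x(12) = -7 + Σ Δx = 153 m.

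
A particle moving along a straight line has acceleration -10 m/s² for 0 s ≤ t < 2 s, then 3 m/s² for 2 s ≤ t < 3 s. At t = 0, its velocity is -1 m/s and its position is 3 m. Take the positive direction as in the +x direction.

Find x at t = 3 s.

On each constant-a segment, Δv = aΔt and Δx = v₀Δt + ½aΔt²; chain segment to segment.
0–2 s: v starts -1 m/s; Δx = -1·2 + ½·-10·2² = -22 m; v ends -21 m/s.
2–3 s: v starts -21 m/s; Δx = -21·1 + ½·3·1² = -19.5 m; v ends -18 m/s.
x(3) = 3 + Σ Δx = -38.5 m.

-38.5 m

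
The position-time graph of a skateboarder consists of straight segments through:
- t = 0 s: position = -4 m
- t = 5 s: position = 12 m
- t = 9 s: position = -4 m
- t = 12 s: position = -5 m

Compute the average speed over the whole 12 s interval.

Average speed = (total path length)/(elapsed time); on a piecewise-linear x-t graph the path length is Σ|Δx|.
0–5 s: |Δx| = |12 − -4| = 16 m
5–9 s: |Δx| = |-4 − 12| = 16 m
9–12 s: |Δx| = |-5 − -4| = 1 m
Total path = 33 m; average speed = 33/12 = 2.75 m/s.

2.75 m/s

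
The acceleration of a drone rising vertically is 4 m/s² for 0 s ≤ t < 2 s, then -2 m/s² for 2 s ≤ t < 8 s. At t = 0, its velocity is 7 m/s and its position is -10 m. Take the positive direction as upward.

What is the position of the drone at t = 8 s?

66 m

On each constant-a segment, Δv = aΔt and Δx = v₀Δt + ½aΔt²; chain segment to segment.
0–2 s: v starts 7 m/s; Δx = 7·2 + ½·4·2² = 22 m; v ends 15 m/s.
2–8 s: v starts 15 m/s; Δx = 15·6 + ½·-2·6² = 54 m; v ends 3 m/s.
x(8) = -10 + Σ Δx = 66 m.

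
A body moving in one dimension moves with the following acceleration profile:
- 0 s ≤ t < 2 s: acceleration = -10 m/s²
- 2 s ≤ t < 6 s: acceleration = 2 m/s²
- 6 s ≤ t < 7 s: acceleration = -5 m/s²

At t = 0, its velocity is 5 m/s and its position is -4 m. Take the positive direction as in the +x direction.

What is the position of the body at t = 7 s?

-67.5 m

On each constant-a segment, Δv = aΔt and Δx = v₀Δt + ½aΔt²; chain segment to segment.
0–2 s: v starts 5 m/s; Δx = 5·2 + ½·-10·2² = -10 m; v ends -15 m/s.
2–6 s: v starts -15 m/s; Δx = -15·4 + ½·2·4² = -44 m; v ends -7 m/s.
6–7 s: v starts -7 m/s; Δx = -7·1 + ½·-5·1² = -9.5 m; v ends -12 m/s.
x(7) = -4 + Σ Δx = -67.5 m.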